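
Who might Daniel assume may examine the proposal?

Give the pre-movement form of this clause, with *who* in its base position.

Daniel might assume who may examine the proposal.

'who' functions as the subject of the clause embedded under 'assume'. Fronting leaves a gap immediately after 'assume':
Who might Daniel assume ___ may examine the proposal?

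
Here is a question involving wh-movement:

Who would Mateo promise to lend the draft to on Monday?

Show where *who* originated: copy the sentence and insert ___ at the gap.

Before movement: Mateo would promise to lend the draft to who on Monday.
'who' functions as the object of the preposition 'to' (recipient of 'lend'). The gap is right after 'to'.

Who would Mateo promise to lend the draft to ___ on Monday?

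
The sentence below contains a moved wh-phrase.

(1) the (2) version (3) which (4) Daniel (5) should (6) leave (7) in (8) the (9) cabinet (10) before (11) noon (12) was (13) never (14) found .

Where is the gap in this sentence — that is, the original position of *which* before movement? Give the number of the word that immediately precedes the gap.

6

'which' is the direct object of 'leave'. It moves to the left edge, and the trace sits right after 'leave':
The version which Daniel should leave ___ in the cabinet before noon was never found.
'leave' is word 6.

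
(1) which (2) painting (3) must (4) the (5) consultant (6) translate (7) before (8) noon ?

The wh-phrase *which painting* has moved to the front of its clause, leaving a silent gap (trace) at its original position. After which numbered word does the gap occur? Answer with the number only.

In situ: The consultant must translate which painting before noon.
The filler 'which painting' is interpreted as the direct object of 'translate'. Wh-movement fronts it, leaving a gap right after 'translate':
Which painting must the consultant translate ___ before noon?
'translate' is word 6.

6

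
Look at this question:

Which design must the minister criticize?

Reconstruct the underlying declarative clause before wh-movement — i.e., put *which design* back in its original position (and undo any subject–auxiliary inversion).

The minister must criticize which design.

The filler 'which design' is interpreted as the direct object of 'criticize'. It moves to the left edge, and the trace sits right after 'criticize':
Which design must the minister criticize ___?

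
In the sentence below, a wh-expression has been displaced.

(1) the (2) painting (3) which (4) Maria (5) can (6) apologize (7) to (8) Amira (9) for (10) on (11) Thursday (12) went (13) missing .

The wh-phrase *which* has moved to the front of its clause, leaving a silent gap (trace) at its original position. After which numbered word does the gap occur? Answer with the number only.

9

'which' functions as the object of the preposition 'for'. It moves to the left edge, and the trace sits right after 'for':
The painting which Maria can apologize to Amira for ___ on Thursday went missing.
'for' is word 9.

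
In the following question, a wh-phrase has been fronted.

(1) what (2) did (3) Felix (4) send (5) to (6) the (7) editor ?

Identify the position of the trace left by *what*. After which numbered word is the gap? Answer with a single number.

In situ: Felix did send what to the editor.
'what' functions as the direct object of 'send'. Wh-movement fronts it, leaving a gap right after 'send':
What did Felix send ___ to the editor?
'send' is word 4.

4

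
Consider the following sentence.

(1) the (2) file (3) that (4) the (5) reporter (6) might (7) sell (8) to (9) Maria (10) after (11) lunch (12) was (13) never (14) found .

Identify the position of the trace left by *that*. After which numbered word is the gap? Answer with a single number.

'that' is the direct object of 'sell'. It moves to the left edge, and the trace sits right after 'sell':
The file that the reporter might sell ___ to Maria after lunch was never found.
'sell' is word 7.

7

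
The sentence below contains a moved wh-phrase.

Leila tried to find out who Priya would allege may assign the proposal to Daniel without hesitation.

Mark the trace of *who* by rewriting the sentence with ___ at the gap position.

Underlying clause: Priya would allege who may assign the proposal to Daniel without hesitation.
'who' is the subject of the clause embedded under 'allege'. The gap is right after 'allege'.

Leila tried to find out who Priya would allege ___ may assign the proposal to Daniel without hesitation.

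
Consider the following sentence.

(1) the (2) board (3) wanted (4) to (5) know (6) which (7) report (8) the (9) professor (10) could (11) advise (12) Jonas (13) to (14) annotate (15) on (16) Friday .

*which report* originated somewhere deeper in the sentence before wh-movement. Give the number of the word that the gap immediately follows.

Underlying clause: The professor could advise Jonas to annotate which report on Friday.
'which report' is the direct object of 'annotate'. Fronting leaves a gap immediately after 'annotate':
The board wanted to know which report the professor could advise Jonas to annotate ___ on Friday.
'annotate' is word 14.

14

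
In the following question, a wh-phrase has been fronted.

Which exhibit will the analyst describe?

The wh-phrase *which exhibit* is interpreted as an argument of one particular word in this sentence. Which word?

describe

Underlying clause: The analyst will describe which exhibit.
'which exhibit' is the direct object of 'describe'. Fronting leaves a gap immediately after 'describe':
Which exhibit will the analyst describe ___?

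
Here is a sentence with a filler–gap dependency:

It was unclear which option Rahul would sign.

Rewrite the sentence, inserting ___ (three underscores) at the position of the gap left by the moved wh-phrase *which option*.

It was unclear which option Rahul would sign ___.

Underlying clause: Rahul would sign which option.
The filler 'which option' is interpreted as the direct object of 'sign'. The gap is right after 'sign'.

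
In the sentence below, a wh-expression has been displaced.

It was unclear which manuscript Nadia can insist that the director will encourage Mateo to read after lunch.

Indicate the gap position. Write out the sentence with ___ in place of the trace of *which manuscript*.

In situ: Nadia can insist that the director will encourage Mateo to read which manuscript after lunch.
'which manuscript' functions as the direct object of 'read'. The gap is right after 'read'.

It was unclear which manuscript Nadia can insist that the director will encourage Mateo to read ___ after lunch.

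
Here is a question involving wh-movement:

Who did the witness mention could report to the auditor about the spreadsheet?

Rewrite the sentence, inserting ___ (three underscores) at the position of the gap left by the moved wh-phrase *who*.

Who did the witness mention ___ could report to the auditor about the spreadsheet?

Before movement: The witness did mention who could report to the auditor about the spreadsheet.
'who' is the subject of the clause embedded under 'mention'. The gap is right after 'mention'.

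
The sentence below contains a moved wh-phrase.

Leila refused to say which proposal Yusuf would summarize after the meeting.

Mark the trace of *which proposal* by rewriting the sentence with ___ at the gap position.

Underlying clause: Yusuf would summarize which proposal after the meeting.
The filler 'which proposal' is interpreted as the direct object of 'summarize'. The gap is right after 'summarize'.

Leila refused to say which proposal Yusuf would summarize ___ after the meeting.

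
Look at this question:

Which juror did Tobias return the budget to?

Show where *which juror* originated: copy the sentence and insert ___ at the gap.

Which juror did Tobias return the budget to ___?

Underlying clause: Tobias did return the budget to which juror.
The filler 'which juror' is interpreted as the object of the preposition 'to' (recipient of 'return'). The gap is right after 'to'.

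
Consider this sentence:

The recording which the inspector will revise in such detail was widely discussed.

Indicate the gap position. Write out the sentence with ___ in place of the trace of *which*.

'which' functions as the direct object of 'revise'. The gap is right after 'revise'.

The recording which the inspector will revise ___ in such detail was widely discussed.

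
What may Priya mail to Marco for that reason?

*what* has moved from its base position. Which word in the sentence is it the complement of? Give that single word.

mail

Pre-movement form: Priya may mail what to Marco for that reason.
'what' is the direct object of 'mail'. Fronting leaves a gap immediately after 'mail':
What may Priya mail ___ to Marco for that reason?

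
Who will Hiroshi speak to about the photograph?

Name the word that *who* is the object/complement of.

to

Pre-movement form: Hiroshi will speak to who about the photograph.
'who' functions as the object of the preposition 'to'. Wh-movement fronts it, leaving a gap right after 'to':
Who will Hiroshi speak to ___ about the photograph?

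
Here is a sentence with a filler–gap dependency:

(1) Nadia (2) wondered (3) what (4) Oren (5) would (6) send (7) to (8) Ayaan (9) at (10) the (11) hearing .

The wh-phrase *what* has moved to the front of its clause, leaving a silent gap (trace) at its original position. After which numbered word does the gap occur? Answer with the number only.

Before movement: Oren would send what to Ayaan at the hearing.
The filler 'what' is interpreted as the direct object of 'send'. Fronting leaves a gap immediately after 'send':
Nadia wondered what Oren would send ___ to Ayaan at the hearing.
'send' is word 6.

6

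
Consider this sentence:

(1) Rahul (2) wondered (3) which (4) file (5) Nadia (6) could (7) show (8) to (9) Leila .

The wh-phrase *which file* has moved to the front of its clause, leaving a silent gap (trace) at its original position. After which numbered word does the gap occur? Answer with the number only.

7

Before movement: Nadia could show which file to Leila.
'which file' is the direct object of 'show'. Wh-movement fronts it, leaving a gap right after 'show':
Rahul wondered which file Nadia could show ___ to Leila.
'show' is word 7.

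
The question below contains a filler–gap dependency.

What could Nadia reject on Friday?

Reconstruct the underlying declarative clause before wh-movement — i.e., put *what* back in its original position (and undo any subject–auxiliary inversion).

'what' is the direct object of 'reject'. Fronting leaves a gap immediately after 'reject':
What could Nadia reject ___ on Friday?

Nadia could reject what on Friday.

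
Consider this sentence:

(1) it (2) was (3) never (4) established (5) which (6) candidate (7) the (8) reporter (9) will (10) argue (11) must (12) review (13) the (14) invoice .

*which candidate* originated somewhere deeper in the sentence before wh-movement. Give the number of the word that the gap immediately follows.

10

Underlying clause: The reporter will argue which candidate must review the invoice.
'which candidate' is the subject of the clause embedded under 'argue'. Fronting leaves a gap immediately after 'argue':
It was never established which candidate the reporter will argue ___ must review the invoice.
'argue' is word 10.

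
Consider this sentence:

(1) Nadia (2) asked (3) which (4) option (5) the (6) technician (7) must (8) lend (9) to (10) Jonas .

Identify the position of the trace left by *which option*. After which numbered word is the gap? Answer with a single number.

Before movement: The technician must lend which option to Jonas.
'which option' functions as the direct object of 'lend'. It moves to the left edge, and the trace sits right after 'lend':
Nadia asked which option the technician must lend ___ to Jonas.
'lend' is word 8.

8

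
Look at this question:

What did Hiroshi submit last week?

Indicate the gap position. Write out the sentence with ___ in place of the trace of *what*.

In situ: Hiroshi did submit what last week.
'what' functions as the direct object of 'submit'. The gap is right after 'submit'.

What did Hiroshi submit ___ last week?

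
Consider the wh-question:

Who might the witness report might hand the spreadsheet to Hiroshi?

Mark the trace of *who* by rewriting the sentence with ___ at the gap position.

Who might the witness report ___ might hand the spreadsheet to Hiroshi?

In situ: The witness might report who might hand the spreadsheet to Hiroshi.
The filler 'who' is interpreted as the subject of the clause embedded under 'report'. The gap is right after 'report'.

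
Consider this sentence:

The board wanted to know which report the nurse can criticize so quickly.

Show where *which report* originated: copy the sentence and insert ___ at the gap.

In situ: The nurse can criticize which report so quickly.
'which report' functions as the direct object of 'criticize'. The gap is right after 'criticize'.

The board wanted to know which report the nurse can criticize ___ so quickly.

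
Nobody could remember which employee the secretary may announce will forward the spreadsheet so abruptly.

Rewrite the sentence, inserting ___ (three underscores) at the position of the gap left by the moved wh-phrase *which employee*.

Underlying clause: The secretary may announce which employee will forward the spreadsheet so abruptly.
The filler 'which employee' is interpreted as the subject of the clause embedded under 'announce'. The gap is right after 'announce'.

Nobody could remember which employee the secretary may announce ___ will forward the spreadsheet so abruptly.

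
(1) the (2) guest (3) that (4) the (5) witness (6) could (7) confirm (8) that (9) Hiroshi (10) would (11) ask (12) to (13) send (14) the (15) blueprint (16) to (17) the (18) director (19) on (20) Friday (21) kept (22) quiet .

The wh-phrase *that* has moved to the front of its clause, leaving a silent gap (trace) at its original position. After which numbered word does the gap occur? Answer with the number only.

11

'that' is the direct object of 'ask'. Wh-movement fronts it, leaving a gap right after 'ask':
The guest that the witness could confirm that Hiroshi would ask ___ to send the blueprint to the director on Friday kept quiet.
'ask' is word 11.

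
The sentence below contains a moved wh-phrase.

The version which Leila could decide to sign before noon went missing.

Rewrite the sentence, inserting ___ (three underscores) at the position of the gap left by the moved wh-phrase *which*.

The version which Leila could decide to sign ___ before noon went missing.

The filler 'which' is interpreted as the direct object of 'sign'. The gap is right after 'sign'.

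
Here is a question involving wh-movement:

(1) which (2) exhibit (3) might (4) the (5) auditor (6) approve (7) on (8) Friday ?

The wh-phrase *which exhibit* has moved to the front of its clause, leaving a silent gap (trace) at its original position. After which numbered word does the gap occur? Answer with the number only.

In situ: The auditor might approve which exhibit on Friday.
The filler 'which exhibit' is interpreted as the direct object of 'approve'. Fronting leaves a gap immediately after 'approve':
Which exhibit might the auditor approve ___ on Friday?
'approve' is word 6.

6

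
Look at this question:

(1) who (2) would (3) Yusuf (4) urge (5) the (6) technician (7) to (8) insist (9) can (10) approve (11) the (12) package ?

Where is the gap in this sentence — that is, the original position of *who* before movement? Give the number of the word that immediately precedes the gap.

8

Underlying clause: Yusuf would urge the technician to insist who can approve the package.
'who' functions as the subject of the clause embedded under 'insist'. It moves to the left edge, and the trace sits right after 'insist':
Who would Yusuf urge the technician to insist ___ can approve the package?
'insist' is word 8.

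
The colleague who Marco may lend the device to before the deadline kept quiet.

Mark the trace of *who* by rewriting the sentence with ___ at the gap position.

'who' is the object of the preposition 'to' (recipient of 'lend'). The gap is right after 'to'.

The colleague who Marco may lend the device to ___ before the deadline kept quiet.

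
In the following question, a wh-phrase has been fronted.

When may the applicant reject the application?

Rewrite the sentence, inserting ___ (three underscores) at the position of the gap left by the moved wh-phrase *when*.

Before movement: The applicant may reject the application when.
'when' functions as the temporal adjunct. The gap is right after 'application'.

When may the applicant reject the application ___?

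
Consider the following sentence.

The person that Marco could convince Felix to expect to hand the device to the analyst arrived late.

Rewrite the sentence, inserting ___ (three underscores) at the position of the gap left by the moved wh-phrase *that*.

'that' functions as the direct object of 'expect'. The gap is right after 'expect'.

The person that Marco could convince Felix to expect ___ to hand the device to the analyst arrived late.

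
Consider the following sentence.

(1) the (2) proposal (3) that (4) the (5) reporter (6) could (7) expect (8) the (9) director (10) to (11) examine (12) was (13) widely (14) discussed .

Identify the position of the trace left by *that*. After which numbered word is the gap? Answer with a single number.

11

'that' functions as the direct object of 'examine'. It moves to the left edge, and the trace sits right after 'examine':
The proposal that the reporter could expect the director to examine ___ was widely discussed.
'examine' is word 11.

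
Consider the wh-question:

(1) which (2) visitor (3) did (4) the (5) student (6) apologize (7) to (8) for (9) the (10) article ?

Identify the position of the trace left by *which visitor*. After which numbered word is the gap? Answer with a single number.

7

Underlying clause: The student did apologize to which visitor for the article.
The filler 'which visitor' is interpreted as the object of the preposition 'to'. Wh-movement fronts it, leaving a gap right after 'to':
Which visitor did the student apologize to ___ for the article?
'to' is word 7.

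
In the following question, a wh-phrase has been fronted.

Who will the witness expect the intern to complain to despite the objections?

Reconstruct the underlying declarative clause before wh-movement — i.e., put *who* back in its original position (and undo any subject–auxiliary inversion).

The filler 'who' is interpreted as the object of the preposition 'to'. It moves to the left edge, and the trace sits right after 'to':
Who will the witness expect the intern to complain to ___ despite the objections?

The witness will expect the intern to complain to who despite the objections.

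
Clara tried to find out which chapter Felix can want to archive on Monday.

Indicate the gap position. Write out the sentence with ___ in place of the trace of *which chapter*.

Before movement: Felix can want to archive which chapter on Monday.
'which chapter' functions as the direct object of 'archive'. The gap is right after 'archive'.

Clara tried to find out which chapter Felix can want to archive ___ on Monday.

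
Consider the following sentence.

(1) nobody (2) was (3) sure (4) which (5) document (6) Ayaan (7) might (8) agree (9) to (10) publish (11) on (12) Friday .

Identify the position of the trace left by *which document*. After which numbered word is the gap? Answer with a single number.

10

Pre-movement form: Ayaan might agree to publish which document on Friday.
The filler 'which document' is interpreted as the direct object of 'publish'. Fronting leaves a gap immediately after 'publish':
Nobody was sure which document Ayaan might agree to publish ___ on Friday.
'publish' is word 10.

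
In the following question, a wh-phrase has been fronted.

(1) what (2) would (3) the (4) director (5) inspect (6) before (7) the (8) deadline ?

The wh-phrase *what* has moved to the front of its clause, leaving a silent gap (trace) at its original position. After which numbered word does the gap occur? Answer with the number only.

In situ: The director would inspect what before the deadline.
'what' functions as the direct object of 'inspect'. Fronting leaves a gap immediately after 'inspect':
What would the director inspect ___ before the deadline?
'inspect' is word 5.

5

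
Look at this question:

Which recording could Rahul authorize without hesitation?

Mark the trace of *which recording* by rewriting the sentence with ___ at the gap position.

Which recording could Rahul authorize ___ without hesitation?

Underlying clause: Rahul could authorize which recording without hesitation.
'which recording' is the direct object of 'authorize'. The gap is right after 'authorize'.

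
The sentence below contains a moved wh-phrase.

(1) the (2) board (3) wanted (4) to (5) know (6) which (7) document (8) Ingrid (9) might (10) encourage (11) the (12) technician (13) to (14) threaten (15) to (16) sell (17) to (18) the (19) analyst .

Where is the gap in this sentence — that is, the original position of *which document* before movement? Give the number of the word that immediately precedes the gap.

16

Before movement: Ingrid might encourage the technician to threaten to sell which document to the analyst.
The filler 'which document' is interpreted as the direct object of 'sell'. It moves to the left edge, and the trace sits right after 'sell':
The board wanted to know which document Ingrid might encourage the technician to threaten to sell ___ to the analyst.
'sell' is word 16.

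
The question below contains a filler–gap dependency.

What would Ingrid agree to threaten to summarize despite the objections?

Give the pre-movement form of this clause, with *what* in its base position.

Ingrid would agree to threaten to summarize what despite the objections.

'what' is the direct object of 'summarize'. It moves to the left edge, and the trace sits right after 'summarize':
What would Ingrid agree to threaten to summarize ___ despite the objections?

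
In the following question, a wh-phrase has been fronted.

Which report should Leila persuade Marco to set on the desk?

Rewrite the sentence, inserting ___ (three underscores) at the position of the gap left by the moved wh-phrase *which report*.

Which report should Leila persuade Marco to set ___ on the desk?

In situ: Leila should persuade Marco to set which report on the desk.
'which report' is the direct object of 'set'. The gap is right after 'set'.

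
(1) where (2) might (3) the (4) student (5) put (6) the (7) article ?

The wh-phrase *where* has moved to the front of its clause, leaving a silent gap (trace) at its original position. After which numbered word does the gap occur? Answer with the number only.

Underlying clause: The student might put the article where.
'where' is the locative complement of 'put'. It moves to the left edge, and the trace sits right after 'article':
Where might the student put the article ___?
'article' is word 7.

7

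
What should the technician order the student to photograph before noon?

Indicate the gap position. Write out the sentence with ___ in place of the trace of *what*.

What should the technician order the student to photograph ___ before noon?

Before movement: The technician should order the student to photograph what before noon.
'what' is the direct object of 'photograph'. The gap is right after 'photograph'.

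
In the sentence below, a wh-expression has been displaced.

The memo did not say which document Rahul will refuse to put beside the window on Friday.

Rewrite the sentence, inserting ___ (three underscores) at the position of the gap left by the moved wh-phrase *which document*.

Pre-movement form: Rahul will refuse to put which document beside the window on Friday.
'which document' is the direct object of 'put'. The gap is right after 'put'.

The memo did not say which document Rahul will refuse to put ___ beside the window on Friday.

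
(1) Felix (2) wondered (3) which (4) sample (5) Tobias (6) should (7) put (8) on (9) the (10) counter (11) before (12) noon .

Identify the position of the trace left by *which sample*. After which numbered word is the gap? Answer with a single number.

Before movement: Tobias should put which sample on the counter before noon.
'which sample' is the direct object of 'put'. It moves to the left edge, and the trace sits right after 'put':
Felix wondered which sample Tobias should put ___ on the counter before noon.
'put' is word 7.

7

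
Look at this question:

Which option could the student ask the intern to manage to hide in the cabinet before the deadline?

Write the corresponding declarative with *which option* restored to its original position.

The student could ask the intern to manage to hide which option in the cabinet before the deadline.

'which option' is the direct object of 'hide'. Wh-movement fronts it, leaving a gap right after 'hide':
Which option could the student ask the intern to manage to hide ___ in the cabinet before the deadline?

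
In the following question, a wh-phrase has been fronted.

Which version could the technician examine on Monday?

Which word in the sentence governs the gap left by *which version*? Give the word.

examine

Underlying clause: The technician could examine which version on Monday.
'which version' functions as the direct object of 'examine'. Wh-movement fronts it, leaving a gap right after 'examine':
Which version could the technician examine ___ on Monday?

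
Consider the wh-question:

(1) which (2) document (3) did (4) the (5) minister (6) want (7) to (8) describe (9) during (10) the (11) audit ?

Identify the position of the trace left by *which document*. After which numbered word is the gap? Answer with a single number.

8

Underlying clause: The minister did want to describe which document during the audit.
The filler 'which document' is interpreted as the direct object of 'describe'. Fronting leaves a gap immediately after 'describe':
Which document did the minister want to describe ___ during the audit?
'describe' is word 8.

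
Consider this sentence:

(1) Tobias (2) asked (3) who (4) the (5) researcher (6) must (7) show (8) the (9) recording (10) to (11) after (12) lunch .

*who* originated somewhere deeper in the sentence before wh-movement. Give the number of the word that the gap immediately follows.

10

Pre-movement form: The researcher must show the recording to who after lunch.
'who' is the object of the preposition 'to' (recipient of 'show'). Fronting leaves a gap immediately after 'to':
Tobias asked who the researcher must show the recording to ___ after lunch.
'to' is word 10.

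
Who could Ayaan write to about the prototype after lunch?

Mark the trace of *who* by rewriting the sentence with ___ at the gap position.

Before movement: Ayaan could write to who about the prototype after lunch.
'who' functions as the object of the preposition 'to'. The gap is right after 'to'.

Who could Ayaan write to ___ about the prototype after lunch?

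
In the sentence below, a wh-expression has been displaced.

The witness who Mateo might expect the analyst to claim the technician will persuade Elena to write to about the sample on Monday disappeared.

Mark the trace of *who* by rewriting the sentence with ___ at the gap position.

'who' is the object of the preposition 'to'. The gap is right after 'to'.

The witness who Mateo might expect the analyst to claim the technician will persuade Elena to write to ___ about the sample on Monday disappeared.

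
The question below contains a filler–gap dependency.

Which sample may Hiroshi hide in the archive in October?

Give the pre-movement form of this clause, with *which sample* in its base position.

'which sample' functions as the direct object of 'hide'. It moves to the left edge, and the trace sits right after 'hide':
Which sample may Hiroshi hide ___ in the archive in October?

Hiroshi may hide which sample in the archive in October.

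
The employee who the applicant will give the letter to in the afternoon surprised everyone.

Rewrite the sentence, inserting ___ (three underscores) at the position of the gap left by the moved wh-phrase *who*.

'who' functions as the object of the preposition 'to' (recipient of 'give'). The gap is right after 'to'.

The employee who the applicant will give the letter to ___ in the afternoon surprised everyone.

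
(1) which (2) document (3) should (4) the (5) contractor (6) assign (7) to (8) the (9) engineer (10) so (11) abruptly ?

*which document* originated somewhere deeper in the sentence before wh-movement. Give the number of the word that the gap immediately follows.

6

Before movement: The contractor should assign which document to the engineer so abruptly.
'which document' functions as the direct object of 'assign'. It moves to the left edge, and the trace sits right after 'assign':
Which document should the contractor assign ___ to the engineer so abruptly?
'assign' is word 6.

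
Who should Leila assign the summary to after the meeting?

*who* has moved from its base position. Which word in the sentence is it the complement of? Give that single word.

Underlying clause: Leila should assign the summary to who after the meeting.
'who' is the object of the preposition 'to' (recipient of 'assign'). It moves to the left edge, and the trace sits right after 'to':
Who should Leila assign the summary to ___ after the meeting?

to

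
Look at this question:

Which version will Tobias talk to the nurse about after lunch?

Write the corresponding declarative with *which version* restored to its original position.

'which version' is the object of the preposition 'about'. Wh-movement fronts it, leaving a gap right after 'about':
Which version will Tobias talk to the nurse about ___ after lunch?

Tobias will talk to the nurse about which version after lunch.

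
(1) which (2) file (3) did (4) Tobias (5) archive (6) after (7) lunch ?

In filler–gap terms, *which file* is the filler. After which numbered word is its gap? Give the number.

In situ: Tobias did archive which file after lunch.
The filler 'which file' is interpreted as the direct object of 'archive'. Wh-movement fronts it, leaving a gap right after 'archive':
Which file did Tobias archive ___ after lunch?
'archive' is word 5.

5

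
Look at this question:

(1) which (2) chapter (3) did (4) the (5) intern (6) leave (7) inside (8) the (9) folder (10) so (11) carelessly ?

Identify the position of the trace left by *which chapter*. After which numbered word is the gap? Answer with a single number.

6

In situ: The intern did leave which chapter inside the folder so carelessly.
'which chapter' is the direct object of 'leave'. It moves to the left edge, and the trace sits right after 'leave':
Which chapter did the intern leave ___ inside the folder so carelessly?
'leave' is word 6.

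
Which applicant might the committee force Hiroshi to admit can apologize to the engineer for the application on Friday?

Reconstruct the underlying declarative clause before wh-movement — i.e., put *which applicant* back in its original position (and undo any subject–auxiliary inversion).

The committee might force Hiroshi to admit which applicant can apologize to the engineer for the application on Friday.

'which applicant' is the subject of the clause embedded under 'admit'. It moves to the left edge, and the trace sits right after 'admit':
Which applicant might the committee force Hiroshi to admit ___ can apologize to the engineer for the application on Friday?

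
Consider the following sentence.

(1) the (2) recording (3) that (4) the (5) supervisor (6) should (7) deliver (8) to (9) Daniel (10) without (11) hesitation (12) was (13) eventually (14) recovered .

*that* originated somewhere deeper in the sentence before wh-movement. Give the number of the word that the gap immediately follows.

'that' is the direct object of 'deliver'. Fronting leaves a gap immediately after 'deliver':
The recording that the supervisor should deliver ___ to Daniel without hesitation was eventually recovered.
'deliver' is word 7.

7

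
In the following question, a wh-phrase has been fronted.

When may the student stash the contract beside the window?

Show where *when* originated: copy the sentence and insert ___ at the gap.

Before movement: The student may stash the contract beside the window when.
The filler 'when' is interpreted as the temporal adjunct. The gap is right after 'window'.

When may the student stash the contract beside the window ___?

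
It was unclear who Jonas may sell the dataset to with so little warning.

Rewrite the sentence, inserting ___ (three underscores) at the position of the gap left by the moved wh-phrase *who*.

Pre-movement form: Jonas may sell the dataset to who with so little warning.
'who' is the object of the preposition 'to' (recipient of 'sell'). The gap is right after 'to'.

It was unclear who Jonas may sell the dataset to ___ with so little warning.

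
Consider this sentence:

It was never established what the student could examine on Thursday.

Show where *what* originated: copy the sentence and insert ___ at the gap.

Before movement: The student could examine what on Thursday.
'what' is the direct object of 'examine'. The gap is right after 'examine'.

It was never established what the student could examine ___ on Thursday.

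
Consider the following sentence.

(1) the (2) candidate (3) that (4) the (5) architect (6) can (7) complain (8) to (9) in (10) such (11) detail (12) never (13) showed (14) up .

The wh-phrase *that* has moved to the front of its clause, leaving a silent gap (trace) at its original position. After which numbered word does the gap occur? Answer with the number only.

8

The filler 'that' is interpreted as the object of the preposition 'to'. It moves to the left edge, and the trace sits right after 'to':
The candidate that the architect can complain to ___ in such detail never showed up.
'to' is word 8.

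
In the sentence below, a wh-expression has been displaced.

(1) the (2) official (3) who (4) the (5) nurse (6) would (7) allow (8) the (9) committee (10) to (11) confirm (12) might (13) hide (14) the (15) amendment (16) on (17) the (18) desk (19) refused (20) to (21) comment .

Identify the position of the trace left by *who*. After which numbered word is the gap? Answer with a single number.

The filler 'who' is interpreted as the subject of the clause embedded under 'confirm'. Wh-movement fronts it, leaving a gap right after 'confirm':
The official who the nurse would allow the committee to confirm ___ might hide the amendment on the desk refused to comment.
'confirm' is word 11.

11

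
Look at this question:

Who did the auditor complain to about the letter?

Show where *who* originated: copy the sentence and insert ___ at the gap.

Underlying clause: The auditor did complain to who about the letter.
The filler 'who' is interpreted as the object of the preposition 'to'. The gap is right after 'to'.

Who did the auditor complain to ___ about the letter?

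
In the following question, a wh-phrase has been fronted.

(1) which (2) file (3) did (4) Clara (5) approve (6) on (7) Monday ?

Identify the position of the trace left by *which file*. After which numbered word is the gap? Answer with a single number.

5

Underlying clause: Clara did approve which file on Monday.
'which file' is the direct object of 'approve'. Fronting leaves a gap immediately after 'approve':
Which file did Clara approve ___ on Monday?
'approve' is word 5.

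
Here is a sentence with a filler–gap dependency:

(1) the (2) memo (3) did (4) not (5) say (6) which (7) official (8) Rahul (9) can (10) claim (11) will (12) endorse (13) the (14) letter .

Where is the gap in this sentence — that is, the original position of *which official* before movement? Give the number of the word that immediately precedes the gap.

10

Before movement: Rahul can claim which official will endorse the letter.
'which official' functions as the subject of the clause embedded under 'claim'. It moves to the left edge, and the trace sits right after 'claim':
The memo did not say which official Rahul can claim ___ will endorse the letter.
'claim' is word 10.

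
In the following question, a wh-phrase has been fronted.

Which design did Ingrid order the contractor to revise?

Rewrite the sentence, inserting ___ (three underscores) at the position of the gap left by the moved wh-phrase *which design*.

Underlying clause: Ingrid did order the contractor to revise which design.
'which design' functions as the direct object of 'revise'. The gap is right after 'revise'.

Which design did Ingrid order the contractor to revise ___?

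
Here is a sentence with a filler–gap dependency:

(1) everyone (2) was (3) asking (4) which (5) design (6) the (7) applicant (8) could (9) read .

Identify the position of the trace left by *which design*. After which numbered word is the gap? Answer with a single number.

Underlying clause: The applicant could read which design.
The filler 'which design' is interpreted as the direct object of 'read'. It moves to the left edge, and the trace sits right after 'read':
Everyone was asking which design the applicant could read ___.
'read' is word 9.

9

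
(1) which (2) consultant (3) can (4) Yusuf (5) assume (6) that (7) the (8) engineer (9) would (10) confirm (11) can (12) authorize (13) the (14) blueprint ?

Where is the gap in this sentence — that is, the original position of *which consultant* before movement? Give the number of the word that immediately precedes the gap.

Underlying clause: Yusuf can assume that the engineer would confirm which consultant can authorize the blueprint.
'which consultant' is the subject of the clause embedded under 'confirm'. Wh-movement fronts it, leaving a gap right after 'confirm':
Which consultant can Yusuf assume that the engineer would confirm ___ can authorize the blueprint?
'confirm' is word 10.

10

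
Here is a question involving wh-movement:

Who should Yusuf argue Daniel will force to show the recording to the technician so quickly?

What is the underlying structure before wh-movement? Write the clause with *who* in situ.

The filler 'who' is interpreted as the direct object of 'force'. Fronting leaves a gap immediately after 'force':
Who should Yusuf argue Daniel will force ___ to show the recording to the technician so quickly?

Yusuf should argue Daniel will force who to show the recording to the technician so quickly.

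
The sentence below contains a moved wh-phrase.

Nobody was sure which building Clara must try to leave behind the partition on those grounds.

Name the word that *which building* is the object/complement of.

Pre-movement form: Clara must try to leave which building behind the partition on those grounds.
'which building' is the direct object of 'leave'. It moves to the left edge, and the trace sits right after 'leave':
Nobody was sure which building Clara must try to leave ___ behind the partition on those grounds.

leave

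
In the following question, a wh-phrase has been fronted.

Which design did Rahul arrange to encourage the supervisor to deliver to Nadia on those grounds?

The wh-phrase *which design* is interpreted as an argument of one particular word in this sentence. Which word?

deliver

In situ: Rahul did arrange to encourage the supervisor to deliver which design to Nadia on those grounds.
'which design' is the direct object of 'deliver'. It moves to the left edge, and the trace sits right after 'deliver':
Which design did Rahul arrange to encourage the supervisor to deliver ___ to Nadia on those grounds?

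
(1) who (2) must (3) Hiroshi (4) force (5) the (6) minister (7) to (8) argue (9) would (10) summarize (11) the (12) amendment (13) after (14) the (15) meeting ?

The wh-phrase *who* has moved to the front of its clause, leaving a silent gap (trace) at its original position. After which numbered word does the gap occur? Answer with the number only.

Underlying clause: Hiroshi must force the minister to argue who would summarize the amendment after the meeting.
The filler 'who' is interpreted as the subject of the clause embedded under 'argue'. Fronting leaves a gap immediately after 'argue':
Who must Hiroshi force the minister to argue ___ would summarize the amendment after the meeting?
'argue' is word 8.

8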